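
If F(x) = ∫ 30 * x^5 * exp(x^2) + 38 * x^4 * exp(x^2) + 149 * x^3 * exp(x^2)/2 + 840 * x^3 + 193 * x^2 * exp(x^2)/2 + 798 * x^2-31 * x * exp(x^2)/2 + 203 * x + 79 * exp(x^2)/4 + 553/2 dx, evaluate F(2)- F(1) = -46*E + 5593 + 891*exp(4)/2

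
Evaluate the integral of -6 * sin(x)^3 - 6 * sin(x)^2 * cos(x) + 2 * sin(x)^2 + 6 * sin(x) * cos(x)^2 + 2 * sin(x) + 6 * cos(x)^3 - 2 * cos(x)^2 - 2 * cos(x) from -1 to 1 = -2*sin(2) + 2*sin(3) + 2*sin(1)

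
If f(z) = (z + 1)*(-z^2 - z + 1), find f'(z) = -3*z^2 - 4*z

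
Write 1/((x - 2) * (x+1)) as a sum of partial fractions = -1/(3*(x + 1)) + 1/(3*(x - 2))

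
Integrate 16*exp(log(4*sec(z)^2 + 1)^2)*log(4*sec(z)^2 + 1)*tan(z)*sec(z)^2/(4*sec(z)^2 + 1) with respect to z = exp(log(4*sec(z)^2 + 1)^2) + C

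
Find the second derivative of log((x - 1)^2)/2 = -1/(x^2 - 2*x + 1)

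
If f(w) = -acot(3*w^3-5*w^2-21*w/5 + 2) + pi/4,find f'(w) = (225*w^2 - 250*w - 105)/(225*w^6 - 750*w^5 - 5*w^4 + 1350*w^3 - 59*w^2 - 420*w + 125)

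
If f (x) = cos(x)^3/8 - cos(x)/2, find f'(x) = 3*sin(x)^3/8 + sin(x)/8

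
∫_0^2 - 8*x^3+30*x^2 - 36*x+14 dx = 4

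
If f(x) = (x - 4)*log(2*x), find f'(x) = (x*log(x) + x*log(2) + x - 4)/x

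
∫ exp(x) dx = exp(x) + C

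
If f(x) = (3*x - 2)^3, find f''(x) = 162*x - 108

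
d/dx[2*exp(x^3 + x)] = 6*x^2*exp(x^3 + x) + 2*exp(x^3 + x)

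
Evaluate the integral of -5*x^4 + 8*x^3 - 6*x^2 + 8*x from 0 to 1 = 3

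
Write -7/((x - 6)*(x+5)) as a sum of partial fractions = 7/(11*(x + 5)) - 7/(11*(x - 6))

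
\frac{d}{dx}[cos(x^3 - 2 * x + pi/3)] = (2 - 3*x^2)*cos(-x^3 + 2*x + pi/6)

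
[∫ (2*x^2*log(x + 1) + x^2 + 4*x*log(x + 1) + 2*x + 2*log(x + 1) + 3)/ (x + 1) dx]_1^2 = -6*log(2) + 11*log(3)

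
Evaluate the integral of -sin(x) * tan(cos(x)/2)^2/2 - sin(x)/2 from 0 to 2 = -tan(1/2) + tan(cos(2)/2)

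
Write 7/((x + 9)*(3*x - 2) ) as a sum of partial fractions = 21/(29*(3*x - 2)) - 7/(29*(x + 9))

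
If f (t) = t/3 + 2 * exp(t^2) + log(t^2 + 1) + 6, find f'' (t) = (8*t^6*exp(t^2) + 20*t^4*exp(t^2) + 16*t^2*exp(t^2) - 2*t^2 + 4*exp(t^2) + 2)/(t^4 + 2*t^2 + 1)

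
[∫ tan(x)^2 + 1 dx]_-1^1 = 2*tan(1)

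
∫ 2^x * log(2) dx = 2^x + C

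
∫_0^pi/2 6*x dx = 3*pi^2/4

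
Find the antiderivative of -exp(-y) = exp(-y) + C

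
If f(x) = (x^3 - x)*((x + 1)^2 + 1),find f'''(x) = 60*x^2 + 48*x + 6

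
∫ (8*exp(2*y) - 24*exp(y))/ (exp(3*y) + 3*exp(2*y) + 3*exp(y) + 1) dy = 4*(-exp(2*y) - 4*exp(y) + 1)/(exp(2*y) + 2*exp(y) + 1) + C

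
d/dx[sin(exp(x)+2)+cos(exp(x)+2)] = sqrt(2)*exp(x)*cos(exp(x) + pi/4 + 2)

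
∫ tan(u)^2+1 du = tan(u) + C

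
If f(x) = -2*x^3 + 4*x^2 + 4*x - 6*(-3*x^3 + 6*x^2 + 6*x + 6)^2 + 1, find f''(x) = -1620*x^4 + 4320*x^3 - 1308*x - 1288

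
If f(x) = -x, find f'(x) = -1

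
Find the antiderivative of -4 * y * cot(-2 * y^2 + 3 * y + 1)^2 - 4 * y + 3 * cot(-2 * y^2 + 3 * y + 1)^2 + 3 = -cot(-2*y^2 + 3*y + 1) + C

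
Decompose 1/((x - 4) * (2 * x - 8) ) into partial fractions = 1/(2*(x - 4)^2)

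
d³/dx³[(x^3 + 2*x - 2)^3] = 504*x^6 + 1260*x^4 - 720*x^3 + 720*x^2 - 576*x + 120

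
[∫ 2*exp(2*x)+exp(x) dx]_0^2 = (-1 + exp(2))*(2 + exp(2))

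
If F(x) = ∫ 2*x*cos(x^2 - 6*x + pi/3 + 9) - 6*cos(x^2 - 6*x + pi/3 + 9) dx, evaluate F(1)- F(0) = sin(pi/3 + 4) - sin(pi/3 + 9)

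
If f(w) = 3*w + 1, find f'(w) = 3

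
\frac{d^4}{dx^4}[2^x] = 2^x*log(2)^4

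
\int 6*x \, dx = 3*x^2 + C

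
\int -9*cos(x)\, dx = -9*sin(x) + C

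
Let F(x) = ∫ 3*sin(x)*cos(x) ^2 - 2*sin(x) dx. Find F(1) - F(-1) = 0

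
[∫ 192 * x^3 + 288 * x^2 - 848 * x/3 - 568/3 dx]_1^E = -16/3 + 8*E/3 + 8*exp(2)/3 + 12*(-4 + 2*E + 2*exp(2))^2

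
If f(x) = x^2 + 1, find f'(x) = 2*x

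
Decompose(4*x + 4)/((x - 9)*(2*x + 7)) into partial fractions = 4/(5*(2*x + 7)) + 8/(5*(x - 9))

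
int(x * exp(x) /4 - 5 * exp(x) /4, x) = (x - 6)*exp(x)/4 + C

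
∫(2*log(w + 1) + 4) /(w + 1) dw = (log(w + 1) + 2)^2 + C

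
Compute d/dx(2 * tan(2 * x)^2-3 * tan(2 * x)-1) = 2*(4*sin(2*x)/cos(2*x) - 3)/cos(2*x)^2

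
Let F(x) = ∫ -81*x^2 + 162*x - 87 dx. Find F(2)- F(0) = -66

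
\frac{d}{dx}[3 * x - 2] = 3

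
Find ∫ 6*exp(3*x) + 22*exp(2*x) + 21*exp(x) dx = 2*(exp(x) + 2)^3 - (exp(x) + 2)^2 + exp(x) + C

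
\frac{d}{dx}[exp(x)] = exp(x)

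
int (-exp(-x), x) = exp(-x) + C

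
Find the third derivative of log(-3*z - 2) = 54/(27*z^3 + 54*z^2 + 36*z + 8)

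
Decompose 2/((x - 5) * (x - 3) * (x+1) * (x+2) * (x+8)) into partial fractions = 1/(3003*(x + 8)) - 1/(105*(x + 2)) + 1/(84*(x + 1)) - 1/(220*(x - 3)) + 1/(546*(x - 5))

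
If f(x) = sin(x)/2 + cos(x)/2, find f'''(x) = sin(x)/2 - cos(x)/2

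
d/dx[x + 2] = 1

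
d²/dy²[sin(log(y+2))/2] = -sqrt(2)*sin(log(y + 2) + pi/4)/(2*y^2 + 8*y + 8)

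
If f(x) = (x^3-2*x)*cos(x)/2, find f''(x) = -x^3*cos(x)/2 - 3*x^2*sin(x) + 4*x*cos(x) + 2*sin(x)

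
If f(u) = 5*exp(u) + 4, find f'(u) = 5*exp(u)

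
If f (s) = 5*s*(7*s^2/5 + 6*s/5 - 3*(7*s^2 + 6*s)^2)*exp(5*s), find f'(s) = -3675*s^5*exp(5*s) - 9975*s^4*exp(5*s) - 7705*s^3*exp(5*s) - 1569*s^2*exp(5*s) + 12*s*exp(5*s)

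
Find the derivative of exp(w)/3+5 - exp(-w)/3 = (exp(2*w) + 1)*exp(-w)/3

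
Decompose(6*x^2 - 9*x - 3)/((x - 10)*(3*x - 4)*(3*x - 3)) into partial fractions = 1/(2*(3*x - 4)) - 2/(9*(x - 1)) + 13/(18*(x - 10))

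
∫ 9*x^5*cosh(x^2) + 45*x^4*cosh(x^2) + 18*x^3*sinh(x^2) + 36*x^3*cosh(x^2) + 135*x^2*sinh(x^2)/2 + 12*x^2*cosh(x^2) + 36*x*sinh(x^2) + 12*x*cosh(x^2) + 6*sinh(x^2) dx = 3*(x + 1)*(3*x^3 + 12*x^2 + 4)*sinh(x^2)/2 + C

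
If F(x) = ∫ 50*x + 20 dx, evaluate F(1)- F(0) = 45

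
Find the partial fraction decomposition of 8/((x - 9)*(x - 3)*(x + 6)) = 8/(135*(x + 6)) - 4/(27*(x - 3)) + 4/(45*(x - 9))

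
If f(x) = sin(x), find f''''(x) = sin(x)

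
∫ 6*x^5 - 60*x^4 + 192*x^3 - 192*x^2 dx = x^6 - 12*x^5 + 48*x^4 - 64*x^3 + C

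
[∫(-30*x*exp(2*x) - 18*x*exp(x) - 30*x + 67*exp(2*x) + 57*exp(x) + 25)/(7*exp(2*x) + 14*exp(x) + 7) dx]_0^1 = E/(1 + E) + 55/14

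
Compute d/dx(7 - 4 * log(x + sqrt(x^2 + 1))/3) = (-4*x - 4*sqrt(x^2 + 1))/(3*x^2 + 3*x*sqrt(x^2 + 1) + 3)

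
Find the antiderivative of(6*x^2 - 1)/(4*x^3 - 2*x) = log(2*x^3 - x)/2 + C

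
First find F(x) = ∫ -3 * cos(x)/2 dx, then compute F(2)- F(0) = -3*sin(2)/2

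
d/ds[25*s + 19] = 25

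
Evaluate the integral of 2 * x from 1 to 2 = 3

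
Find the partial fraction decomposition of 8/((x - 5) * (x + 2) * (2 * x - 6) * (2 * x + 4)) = 24/(1225*(x + 2)) + 2/(35*(x + 2)^2) - 1/(25*(x - 3)) + 1/(49*(x - 5))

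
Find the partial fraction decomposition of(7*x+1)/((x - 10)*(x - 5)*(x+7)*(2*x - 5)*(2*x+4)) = 148/(12825*(2*x - 5)) - 2/(1615*(x + 7)) + 13/(7560*(x + 2)) - 3/(350*(x - 5)) + 71/(30600*(x - 10))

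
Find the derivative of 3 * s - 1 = 3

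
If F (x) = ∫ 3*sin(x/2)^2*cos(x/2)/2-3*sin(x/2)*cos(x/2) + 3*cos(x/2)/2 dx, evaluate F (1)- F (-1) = -sin(3/2)/2 + 15*sin(1/2)/2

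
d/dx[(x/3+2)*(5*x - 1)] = 10*x/3 + 29/3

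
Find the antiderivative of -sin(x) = cos(x) + C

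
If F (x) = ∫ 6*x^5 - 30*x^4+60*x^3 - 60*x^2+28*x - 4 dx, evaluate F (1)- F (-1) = -60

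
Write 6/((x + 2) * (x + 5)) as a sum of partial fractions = -2/(x + 5) + 2/(x + 2)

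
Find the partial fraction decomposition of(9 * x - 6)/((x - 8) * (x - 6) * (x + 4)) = -7/(20*(x + 4)) - 12/(5*(x - 6)) + 11/(4*(x - 8))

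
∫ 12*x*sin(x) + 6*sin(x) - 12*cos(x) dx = (-12*x - 6)*cos(x) + C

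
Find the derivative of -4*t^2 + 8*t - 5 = 8 - 8*t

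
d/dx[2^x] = 2^x*log(2)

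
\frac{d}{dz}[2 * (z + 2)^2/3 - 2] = 4*z/3 + 8/3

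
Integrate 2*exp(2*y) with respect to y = exp(2*y) + C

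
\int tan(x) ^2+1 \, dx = tan(x) + C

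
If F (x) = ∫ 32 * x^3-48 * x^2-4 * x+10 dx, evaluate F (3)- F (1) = 228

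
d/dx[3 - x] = -1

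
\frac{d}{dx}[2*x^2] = 4*x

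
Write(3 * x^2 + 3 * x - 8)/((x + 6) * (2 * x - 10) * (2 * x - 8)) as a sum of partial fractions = 41/(220*(x + 6)) - 13/(10*(x - 4)) + 41/(22*(x - 5))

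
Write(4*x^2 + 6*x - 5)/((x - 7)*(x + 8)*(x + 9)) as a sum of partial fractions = 265/(16*(x + 9)) - 203/(15*(x + 8)) + 233/(240*(x - 7))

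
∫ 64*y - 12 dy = 32*y^2 - 12*y + C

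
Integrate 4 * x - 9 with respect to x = 2*x^2 - 9*x + C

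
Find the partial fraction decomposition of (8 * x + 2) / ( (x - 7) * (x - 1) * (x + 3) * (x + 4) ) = 6/(11*(x + 4)) - 11/(20*(x + 3)) - 1/(12*(x - 1)) + 29/(330*(x - 7))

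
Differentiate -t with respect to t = -1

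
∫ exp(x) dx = exp(x) + C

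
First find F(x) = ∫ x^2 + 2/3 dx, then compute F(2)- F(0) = 4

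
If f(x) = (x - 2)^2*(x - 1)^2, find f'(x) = 4*x^3 - 18*x^2 + 26*x - 12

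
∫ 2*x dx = x^2 + C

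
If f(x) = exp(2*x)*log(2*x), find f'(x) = (2*x*exp(2*x)*log(x) + 2*x*exp(2*x)*log(2) + exp(2*x))/x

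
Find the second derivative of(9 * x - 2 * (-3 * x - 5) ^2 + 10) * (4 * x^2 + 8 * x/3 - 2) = -864*x^2 - 1512*x - 520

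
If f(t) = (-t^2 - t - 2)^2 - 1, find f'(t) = 4*t^3 + 6*t^2 + 10*t + 4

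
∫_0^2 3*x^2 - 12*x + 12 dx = 8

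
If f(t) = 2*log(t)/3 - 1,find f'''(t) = 4/(3*t^3)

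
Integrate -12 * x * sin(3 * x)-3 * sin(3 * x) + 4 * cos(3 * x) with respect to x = (4*x + 1)*cos(3*x) + C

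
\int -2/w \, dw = -2*log(w) + C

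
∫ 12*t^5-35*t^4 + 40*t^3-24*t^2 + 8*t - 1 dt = 2*t^6 - 7*t^5 + 10*t^4 - 8*t^3 + 4*t^2 - t + C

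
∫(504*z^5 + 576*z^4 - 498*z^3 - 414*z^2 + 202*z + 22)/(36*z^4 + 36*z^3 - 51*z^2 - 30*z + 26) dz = 7*z^2 + 2*z + log((6*z^2 + 3*z - 5)^2 + 1) + C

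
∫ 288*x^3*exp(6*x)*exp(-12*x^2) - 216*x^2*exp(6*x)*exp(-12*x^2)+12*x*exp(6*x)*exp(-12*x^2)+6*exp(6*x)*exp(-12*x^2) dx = -6*x*(2*x - 1)*exp(-6*x*(2*x - 1)) + C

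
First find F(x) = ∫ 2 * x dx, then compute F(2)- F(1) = 3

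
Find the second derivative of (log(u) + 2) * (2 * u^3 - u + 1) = (12*u^3*log(u) + 34*u^3 - u - 1)/u^2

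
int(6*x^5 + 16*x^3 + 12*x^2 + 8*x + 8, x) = x^6 + 4*x^4 + 4*x^3 + 4*x^2 + 8*x + C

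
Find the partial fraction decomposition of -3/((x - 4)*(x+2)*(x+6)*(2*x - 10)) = 3/(880*(x + 6)) - 1/(112*(x + 2)) + 1/(40*(x - 4)) - 3/(154*(x - 5))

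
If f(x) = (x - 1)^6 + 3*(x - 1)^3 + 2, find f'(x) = 6*x^5 - 30*x^4 + 60*x^3 - 51*x^2 + 12*x + 3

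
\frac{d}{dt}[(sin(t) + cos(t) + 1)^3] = 3*sqrt(2)*(sqrt(2)*sin(t + pi/4) + 1)^2*cos(t + pi/4)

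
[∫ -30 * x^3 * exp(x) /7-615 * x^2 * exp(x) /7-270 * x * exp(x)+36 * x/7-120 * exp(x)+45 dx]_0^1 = 333/7 - 1395*E/7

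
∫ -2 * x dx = -x^2 + C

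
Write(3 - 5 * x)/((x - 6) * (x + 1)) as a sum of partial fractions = -8/(7*(x + 1)) - 27/(7*(x - 6))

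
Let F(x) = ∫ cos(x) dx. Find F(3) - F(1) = -sin(1) + sin(3)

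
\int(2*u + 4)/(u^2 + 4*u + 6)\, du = log((u + 2)^2 + 2) + C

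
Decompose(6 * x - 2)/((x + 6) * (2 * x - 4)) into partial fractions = 19/(8*(x + 6)) + 5/(8*(x - 2))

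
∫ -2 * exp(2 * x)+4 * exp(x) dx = (4 - exp(x))*exp(x) + C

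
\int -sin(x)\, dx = cos(x) + C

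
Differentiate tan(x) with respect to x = cos(x)^(-2)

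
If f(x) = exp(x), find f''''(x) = exp(x)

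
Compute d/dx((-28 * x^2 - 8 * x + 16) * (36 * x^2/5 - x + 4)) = -4032*x^3/5 - 444*x^2/5 + 112*x/5 - 48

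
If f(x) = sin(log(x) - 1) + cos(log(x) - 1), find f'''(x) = 2*(sin(log(x) - 1) + 2*cos(log(x) - 1))/x^3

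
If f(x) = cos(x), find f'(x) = -sin(x)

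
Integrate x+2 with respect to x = x^2/2 + 2*x + C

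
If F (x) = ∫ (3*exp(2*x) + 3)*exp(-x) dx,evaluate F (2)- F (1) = -3*E - 3*exp(-2) + 3*exp(-1) + 3*exp(2)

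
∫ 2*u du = u^2 + C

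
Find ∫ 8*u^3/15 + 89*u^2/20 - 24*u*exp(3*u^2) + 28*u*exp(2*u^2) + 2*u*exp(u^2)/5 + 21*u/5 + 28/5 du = (u + 10)*(8*u^3 + 9*u^2 + 36*u - 24)/60 - 4*exp(3*u^2) + 7*exp(2*u^2) + exp(u^2)/5 + C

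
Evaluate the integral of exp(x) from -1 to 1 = E - exp(-1)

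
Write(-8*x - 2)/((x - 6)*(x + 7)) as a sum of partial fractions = -54/(13*(x + 7)) - 50/(13*(x - 6))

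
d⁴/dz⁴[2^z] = 2^z*log(2)^4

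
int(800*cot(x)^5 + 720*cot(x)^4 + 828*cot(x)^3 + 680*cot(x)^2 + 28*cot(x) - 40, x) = 2*(-100*cot(x)^3 - 120*cot(x)^2 - 7*cot(x) + 20)*cot(x) + C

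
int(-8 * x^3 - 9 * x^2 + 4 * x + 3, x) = -2*x^4 - 3*x^3 + 2*x^2 + 3*x + C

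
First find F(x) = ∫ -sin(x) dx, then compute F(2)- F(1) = -cos(1) + cos(2)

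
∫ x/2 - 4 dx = x^2/4 - 4*x + C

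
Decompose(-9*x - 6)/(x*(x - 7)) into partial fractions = -69/(7*(x - 7)) + 6/(7*x)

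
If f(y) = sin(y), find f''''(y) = sin(y)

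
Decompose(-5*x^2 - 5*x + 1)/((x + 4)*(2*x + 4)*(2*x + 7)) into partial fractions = 57/(2*(2*x + 7)) - 59/(4*(x + 4)) - 3/(4*(x + 2))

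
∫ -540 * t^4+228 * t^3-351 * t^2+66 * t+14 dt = -108*t^5 + 57*t^4 - 117*t^3 + 33*t^2 + 14*t + C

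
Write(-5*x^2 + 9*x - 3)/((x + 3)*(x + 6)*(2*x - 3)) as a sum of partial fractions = -1/(45*(2*x - 3)) - 79/(15*(x + 6)) + 25/(9*(x + 3))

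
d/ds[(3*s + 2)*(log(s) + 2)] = (3*s*log(s) + 9*s + 2)/s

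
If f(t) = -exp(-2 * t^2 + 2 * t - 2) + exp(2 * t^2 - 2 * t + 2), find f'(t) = (4*t*exp(4*t^2 - 4*t + 4) + 4*t - 2*exp(4*t^2 - 4*t + 4) - 2)*exp(-2*t^2 + 2*t - 2)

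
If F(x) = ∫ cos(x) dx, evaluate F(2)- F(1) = -sin(1) + sin(2)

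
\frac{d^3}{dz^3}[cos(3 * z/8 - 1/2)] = 27*sin(3*z/8 - 1/2)/512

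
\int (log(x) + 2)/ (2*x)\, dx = (log(x) + 4)*log(x)/4 + C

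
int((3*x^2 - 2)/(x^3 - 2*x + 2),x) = log(x^3 - 2*x + 2) + C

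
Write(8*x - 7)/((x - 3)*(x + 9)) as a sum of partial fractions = 79/(12*(x + 9)) + 17/(12*(x - 3))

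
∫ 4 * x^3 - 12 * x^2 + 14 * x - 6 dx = x^4 - 4*x^3 + 7*x^2 - 6*x + C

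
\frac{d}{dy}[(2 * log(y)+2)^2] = (8*log(y) + 8)/y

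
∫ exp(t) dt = exp(t) + C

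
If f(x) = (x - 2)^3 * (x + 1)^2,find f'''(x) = 60*x^2 - 96*x + 6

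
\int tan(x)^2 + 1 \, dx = tan(x) + C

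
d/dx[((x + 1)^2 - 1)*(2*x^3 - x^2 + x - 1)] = 10*x^4 + 12*x^3 - 3*x^2 + 2*x - 2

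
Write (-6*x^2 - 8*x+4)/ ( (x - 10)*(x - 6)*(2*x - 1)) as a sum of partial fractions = -6/(209*(2*x - 1)) + 65/(11*(x - 6)) - 169/(19*(x - 10))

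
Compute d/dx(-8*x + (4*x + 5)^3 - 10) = 192*x^2 + 480*x + 292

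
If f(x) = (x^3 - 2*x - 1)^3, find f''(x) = 72*x^7 - 252*x^5 - 90*x^4 + 240*x^3 + 144*x^2 - 30*x - 24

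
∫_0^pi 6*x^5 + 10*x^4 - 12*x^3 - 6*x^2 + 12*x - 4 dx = -1 + (-pi^3 - pi^2 - 1 + 2*pi)^2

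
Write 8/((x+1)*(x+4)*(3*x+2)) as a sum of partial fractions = 36/(5*(3*x + 2)) + 4/(15*(x + 4)) - 8/(3*(x + 1))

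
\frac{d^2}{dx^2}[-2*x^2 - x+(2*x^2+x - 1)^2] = 48*x^2 + 24*x - 10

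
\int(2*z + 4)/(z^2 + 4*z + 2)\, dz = log((z + 2)^2 - 2) + C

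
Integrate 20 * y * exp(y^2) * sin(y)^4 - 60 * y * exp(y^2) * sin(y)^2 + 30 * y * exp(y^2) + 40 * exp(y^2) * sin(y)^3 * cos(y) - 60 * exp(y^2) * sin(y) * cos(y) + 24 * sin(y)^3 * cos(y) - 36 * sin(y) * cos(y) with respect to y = (5*exp(y^2) + 3)*(2*sin(y)^4 - 6*sin(y)^2 + 3) + C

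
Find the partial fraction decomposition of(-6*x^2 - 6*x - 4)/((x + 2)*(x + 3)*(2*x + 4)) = -20/(x + 3) + 17/(x + 2) - 8/(x + 2)^2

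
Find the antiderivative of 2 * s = s^2 + C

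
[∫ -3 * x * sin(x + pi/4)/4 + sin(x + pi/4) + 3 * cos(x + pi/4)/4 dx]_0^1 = -cos(pi/4 + 1)/4 + sqrt(2)/2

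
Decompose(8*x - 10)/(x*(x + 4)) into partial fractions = 21/(2*(x + 4)) - 5/(2*x)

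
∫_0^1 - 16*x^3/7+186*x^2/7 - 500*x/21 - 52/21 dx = -128/21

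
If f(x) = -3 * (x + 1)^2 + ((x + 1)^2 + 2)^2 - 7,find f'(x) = 4*x^3 + 12*x^2 + 14*x + 6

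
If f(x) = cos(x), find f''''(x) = cos(x)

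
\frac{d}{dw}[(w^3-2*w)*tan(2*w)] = 2*w^3/cos(2*w)^2 + 3*w^2*tan(2*w) - 4*w/cos(2*w)^2 - 2*tan(2*w)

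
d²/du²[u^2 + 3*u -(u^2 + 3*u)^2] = -12*u^2 - 36*u - 16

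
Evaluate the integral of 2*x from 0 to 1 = 1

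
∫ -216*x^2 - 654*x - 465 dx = -72*x^3 - 327*x^2 - 465*x + C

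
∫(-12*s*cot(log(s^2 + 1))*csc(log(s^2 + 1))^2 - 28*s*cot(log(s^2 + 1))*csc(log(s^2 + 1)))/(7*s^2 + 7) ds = (14 + 3/sin(log(s^2 + 1)))/(7*sin(log(s^2 + 1))) + C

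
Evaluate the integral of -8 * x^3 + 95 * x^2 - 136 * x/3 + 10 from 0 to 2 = 452/3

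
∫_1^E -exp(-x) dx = -exp(-1) + exp(-E)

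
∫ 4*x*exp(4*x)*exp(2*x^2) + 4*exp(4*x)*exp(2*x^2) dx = exp(2*(x + 1)^2 - 2) + C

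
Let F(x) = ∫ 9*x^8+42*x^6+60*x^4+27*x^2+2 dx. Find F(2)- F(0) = 1740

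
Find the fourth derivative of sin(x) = sin(x)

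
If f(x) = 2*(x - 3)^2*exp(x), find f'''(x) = 2*x^2*exp(x) - 6*exp(x)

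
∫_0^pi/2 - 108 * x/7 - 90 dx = -45*pi - 27*pi^2/14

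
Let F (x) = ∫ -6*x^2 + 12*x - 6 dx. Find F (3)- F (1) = -16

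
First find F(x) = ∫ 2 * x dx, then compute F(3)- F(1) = 8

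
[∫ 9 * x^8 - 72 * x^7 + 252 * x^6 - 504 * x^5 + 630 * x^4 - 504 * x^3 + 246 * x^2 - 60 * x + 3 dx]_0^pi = -2*(-1 + pi)^3 - 1 + (-1 + pi)^9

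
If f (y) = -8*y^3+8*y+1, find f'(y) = 8 - 24*y^2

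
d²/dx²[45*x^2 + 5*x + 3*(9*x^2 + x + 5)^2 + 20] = 2916*x^2 + 324*x + 636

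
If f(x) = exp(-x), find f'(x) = -exp(-x)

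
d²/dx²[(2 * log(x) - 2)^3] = (-24*log(x)^2 + 96*log(x) - 72)/x^2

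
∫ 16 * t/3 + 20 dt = 8*t^2/3 + 20*t + C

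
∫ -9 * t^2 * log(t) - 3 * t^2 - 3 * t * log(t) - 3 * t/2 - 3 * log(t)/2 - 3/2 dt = -3*t*(2*t^2 + t + 1)*log(t)/2 + C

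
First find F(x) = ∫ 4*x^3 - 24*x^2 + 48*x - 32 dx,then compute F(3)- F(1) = 0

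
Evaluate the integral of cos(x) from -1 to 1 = 2*sin(1)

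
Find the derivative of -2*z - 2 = -2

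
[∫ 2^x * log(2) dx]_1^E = -2 + 2^E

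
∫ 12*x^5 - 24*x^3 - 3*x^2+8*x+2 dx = 2*x^6 - 6*x^4 - x^3 + 4*x^2 + 2*x + C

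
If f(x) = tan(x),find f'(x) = cos(x)^(-2)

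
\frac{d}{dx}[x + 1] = 1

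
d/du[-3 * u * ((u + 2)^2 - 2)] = -9*u^2 - 24*u - 6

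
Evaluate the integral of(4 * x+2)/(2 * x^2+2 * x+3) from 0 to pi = -log(3) + log(3 + 2*pi + 2*pi^2)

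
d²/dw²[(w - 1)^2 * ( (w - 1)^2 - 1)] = 12*w^2 - 24*w + 10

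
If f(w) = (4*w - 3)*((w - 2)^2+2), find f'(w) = 12*w^2 - 38*w + 36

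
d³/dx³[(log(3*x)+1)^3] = (6*log(x)^2 - 6*log(x) + 12*log(3)*log(x) - 6*log(3) - 6 + 6*log(3)^2)/x^3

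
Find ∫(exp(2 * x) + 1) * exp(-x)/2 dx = sinh(x) + C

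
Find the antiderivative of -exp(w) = -exp(w) + C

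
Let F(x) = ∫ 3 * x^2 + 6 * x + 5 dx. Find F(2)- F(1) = 21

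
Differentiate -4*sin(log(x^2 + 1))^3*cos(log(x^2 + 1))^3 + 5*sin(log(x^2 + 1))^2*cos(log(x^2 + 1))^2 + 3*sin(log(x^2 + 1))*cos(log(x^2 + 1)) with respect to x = x*(6*(1 - cos(2*log(x^2 + 1)))^2*cos(2*log(x^2 + 1)) + 5*sin(4*log(x^2 + 1)) - 6*cos(2*log(x^2 + 1)) + 6*cos(4*log(x^2 + 1)) + 6)/(x^2 + 1)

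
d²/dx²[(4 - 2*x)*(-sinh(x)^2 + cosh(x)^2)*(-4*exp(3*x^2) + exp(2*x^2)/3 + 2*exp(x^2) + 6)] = 8*(36*x^3*exp(2*x^2) - 4*x^3*exp(x^2)/3 - 2*x^3 - 72*x^2*exp(2*x^2) + 8*x^2*exp(x^2)/3 + 4*x^2 + 18*x*exp(2*x^2) - x*exp(x^2) - 3*x - 12*exp(2*x^2) + 2*exp(x^2)/3 + 2)*exp(x^2)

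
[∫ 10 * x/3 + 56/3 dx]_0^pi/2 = 16 + (-4 + 5*pi/2)*(pi/6 + 4)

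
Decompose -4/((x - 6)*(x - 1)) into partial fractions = 4/(5*(x - 1)) - 4/(5*(x - 6))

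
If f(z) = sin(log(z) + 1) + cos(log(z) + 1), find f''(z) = -2*cos(log(z) + 1)/z^2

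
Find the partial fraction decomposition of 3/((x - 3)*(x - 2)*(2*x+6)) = 1/(20*(x + 3)) - 3/(10*(x - 2)) + 1/(4*(x - 3))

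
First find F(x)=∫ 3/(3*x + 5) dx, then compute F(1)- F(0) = -log(15) + log(24)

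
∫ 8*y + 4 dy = 4*y^2 + 4*y + C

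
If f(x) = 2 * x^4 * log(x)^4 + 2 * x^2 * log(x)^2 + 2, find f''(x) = 24*x^2*log(x)^4 + 56*x^2*log(x)^3 + 24*x^2*log(x)^2 + 4*log(x)^2 + 12*log(x) + 4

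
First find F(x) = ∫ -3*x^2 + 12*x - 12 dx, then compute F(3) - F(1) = -2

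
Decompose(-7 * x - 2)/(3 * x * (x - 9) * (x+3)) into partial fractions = 19/(108*(x + 3)) - 65/(324*(x - 9)) + 2/(81*x)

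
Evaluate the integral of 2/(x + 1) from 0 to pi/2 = 2*log(1 + pi/2)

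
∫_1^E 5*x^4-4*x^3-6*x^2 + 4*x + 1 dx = (-1 + E)^2*(-E - 1 + exp(2) + exp(3))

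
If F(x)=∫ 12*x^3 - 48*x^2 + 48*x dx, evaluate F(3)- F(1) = 16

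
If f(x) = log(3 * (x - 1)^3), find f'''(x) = 6/(x^3 - 3*x^2 + 3*x - 1)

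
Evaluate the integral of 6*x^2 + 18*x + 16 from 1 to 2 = 57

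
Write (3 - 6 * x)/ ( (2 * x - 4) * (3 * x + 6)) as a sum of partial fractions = -5/(8*(x + 2)) - 3/(8*(x - 2))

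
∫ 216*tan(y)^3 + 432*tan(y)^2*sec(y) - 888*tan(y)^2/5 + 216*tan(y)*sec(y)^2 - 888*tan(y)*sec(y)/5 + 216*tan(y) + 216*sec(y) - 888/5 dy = 3*(6*tan(y) + 6*sec(y) - 5)^2 + 12*tan(y)/5 + 12*sec(y)/5 + C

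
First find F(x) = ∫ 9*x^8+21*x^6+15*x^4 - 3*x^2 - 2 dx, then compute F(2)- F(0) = 980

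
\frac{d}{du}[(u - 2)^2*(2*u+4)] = 6*u^2 - 8*u - 8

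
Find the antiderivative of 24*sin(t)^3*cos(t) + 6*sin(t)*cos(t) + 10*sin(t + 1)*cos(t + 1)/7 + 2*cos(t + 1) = 6*sin(t)^4 + 3*sin(t)^2 + 5*sin(t + 1)^2/7 + 2*sin(t + 1) + C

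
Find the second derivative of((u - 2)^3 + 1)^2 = 30*u^4 - 240*u^3 + 720*u^2 - 948*u + 456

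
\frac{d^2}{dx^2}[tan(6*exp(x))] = 6*(12*exp(x)*sin(6*exp(x))/cos(6*exp(x)) + 1)*exp(x)/cos(6*exp(x))^2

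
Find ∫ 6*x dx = 3*x^2 + C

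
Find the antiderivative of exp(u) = exp(u) + C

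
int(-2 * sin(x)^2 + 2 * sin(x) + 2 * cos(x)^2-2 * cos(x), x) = (sqrt(2)*sin(x + pi/4) - 1)^2 + C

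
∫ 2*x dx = x^2 + C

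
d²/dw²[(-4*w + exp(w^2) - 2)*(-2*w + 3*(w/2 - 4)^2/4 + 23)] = 3*w^4*exp(w^2)/4 - 20*w^3*exp(w^2) + 1135*w^2*exp(w^2)/8 - 30*w*exp(w^2) - 9*w/2 + 563*exp(w^2)/8 + 157/4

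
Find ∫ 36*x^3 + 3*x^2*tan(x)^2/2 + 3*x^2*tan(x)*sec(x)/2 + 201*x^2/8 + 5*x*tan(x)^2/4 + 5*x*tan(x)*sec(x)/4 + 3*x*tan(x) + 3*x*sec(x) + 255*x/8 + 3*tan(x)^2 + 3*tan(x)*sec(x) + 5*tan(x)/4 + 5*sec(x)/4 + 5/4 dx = (6*x^2 + 5*x + 12)*(24*x^2 + x + 4*tan(x) + 4*sec(x) - 8)/16 + C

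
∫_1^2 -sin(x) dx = -cos(1) + cos(2)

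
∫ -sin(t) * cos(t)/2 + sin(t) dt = (cos(t) - 2)^2/4 + C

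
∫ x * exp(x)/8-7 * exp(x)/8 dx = (x - 8)*exp(x)/8 + C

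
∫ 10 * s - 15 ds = 5*s^2 - 15*s + C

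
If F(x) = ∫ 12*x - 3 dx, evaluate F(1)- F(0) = 3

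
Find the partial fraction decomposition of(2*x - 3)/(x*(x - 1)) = -1/(x - 1) + 3/x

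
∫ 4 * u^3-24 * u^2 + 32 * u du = u^4 - 8*u^3 + 16*u^2 + C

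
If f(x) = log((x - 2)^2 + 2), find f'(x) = (2*x - 4)/(x^2 - 4*x + 6)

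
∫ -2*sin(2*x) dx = cos(2*x) + C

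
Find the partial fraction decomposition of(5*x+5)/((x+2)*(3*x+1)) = 2/(3*x + 1) + 1/(x + 2)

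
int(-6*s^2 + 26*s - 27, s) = -2*s^3 + 13*s^2 - 27*s + C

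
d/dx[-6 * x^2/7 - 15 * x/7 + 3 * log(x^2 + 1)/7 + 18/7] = (-12*x^3 - 15*x^2 - 6*x - 15)/(7*x^2 + 7)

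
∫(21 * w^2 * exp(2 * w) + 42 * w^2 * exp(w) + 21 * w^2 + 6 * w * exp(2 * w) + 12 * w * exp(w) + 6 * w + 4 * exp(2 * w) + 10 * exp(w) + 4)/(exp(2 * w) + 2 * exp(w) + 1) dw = ((exp(w) + 1)*(7*w^3 + 3*w^2 + 4*w + 5) + 2*exp(w))/(exp(w) + 1) + C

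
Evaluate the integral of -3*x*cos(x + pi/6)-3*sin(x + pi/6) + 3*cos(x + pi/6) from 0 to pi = -3 + 3*pi/2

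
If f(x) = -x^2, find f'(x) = -2*x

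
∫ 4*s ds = 2*s^2 + C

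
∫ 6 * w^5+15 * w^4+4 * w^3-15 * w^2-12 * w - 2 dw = w^6 + 3*w^5 + w^4 - 5*w^3 - 6*w^2 - 2*w + C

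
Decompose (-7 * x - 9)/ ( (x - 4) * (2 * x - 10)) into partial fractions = 37/(2*(x - 4)) - 22/(x - 5)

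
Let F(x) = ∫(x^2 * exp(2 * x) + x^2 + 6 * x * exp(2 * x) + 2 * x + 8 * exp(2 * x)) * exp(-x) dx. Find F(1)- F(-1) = -10*exp(-1) + 10*E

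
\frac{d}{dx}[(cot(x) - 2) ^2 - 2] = 2*(2 - cos(x)/sin(x))/sin(x)^2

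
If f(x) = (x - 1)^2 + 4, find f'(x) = 2*x - 2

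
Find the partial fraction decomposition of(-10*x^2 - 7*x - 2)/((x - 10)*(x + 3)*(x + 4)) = -67/(7*(x + 4)) + 71/(13*(x + 3)) - 536/(91*(x - 10))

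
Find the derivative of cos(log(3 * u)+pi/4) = -sin(log(u) + pi/4 + log(3))/u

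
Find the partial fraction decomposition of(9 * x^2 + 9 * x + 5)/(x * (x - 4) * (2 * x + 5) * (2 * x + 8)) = 31/(39*(2*x + 5)) - 113/(192*(x + 4)) + 185/(832*(x - 4)) - 1/(32*x)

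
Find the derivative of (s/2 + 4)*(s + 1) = s + 9/2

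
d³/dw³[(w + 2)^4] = 24*w + 48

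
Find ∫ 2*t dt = t^2 + C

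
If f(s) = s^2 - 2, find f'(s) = 2*s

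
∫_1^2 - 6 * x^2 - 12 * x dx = -32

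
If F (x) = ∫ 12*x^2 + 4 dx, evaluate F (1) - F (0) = 8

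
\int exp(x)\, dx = exp(x) + C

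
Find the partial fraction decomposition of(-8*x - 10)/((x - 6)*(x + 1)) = 2/(7*(x + 1)) - 58/(7*(x - 6))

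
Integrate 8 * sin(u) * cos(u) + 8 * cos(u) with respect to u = 4*(sin(u) + 1)^2 + C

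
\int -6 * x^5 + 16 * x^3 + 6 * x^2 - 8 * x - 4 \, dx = -x^6 + 4*x^4 + 2*x^3 - 4*x^2 - 4*x + C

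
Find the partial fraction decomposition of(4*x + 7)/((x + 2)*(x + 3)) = 5/(x + 3) - 1/(x + 2)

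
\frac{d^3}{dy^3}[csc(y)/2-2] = (1/2 - 3/sin(y)^2)*cos(y)/sin(y)^2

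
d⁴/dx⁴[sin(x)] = sin(x)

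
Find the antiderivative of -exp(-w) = exp(-w) + C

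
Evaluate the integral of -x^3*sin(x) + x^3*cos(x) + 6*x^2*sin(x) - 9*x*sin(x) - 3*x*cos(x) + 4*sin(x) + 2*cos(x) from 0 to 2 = cos(2) + sin(2) + 1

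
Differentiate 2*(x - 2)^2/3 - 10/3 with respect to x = 4*x/3 - 8/3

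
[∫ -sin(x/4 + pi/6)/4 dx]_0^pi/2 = -sqrt(3)/2 - sqrt(1/2 - sqrt(2)/4)/2 + sqrt(3)*sqrt(sqrt(2)/4 + 1/2)/2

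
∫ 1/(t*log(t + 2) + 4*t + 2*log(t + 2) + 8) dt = log(log(t + 2) + 4) + C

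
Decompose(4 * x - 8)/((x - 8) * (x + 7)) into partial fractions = 12/(5*(x + 7)) + 8/(5*(x - 8))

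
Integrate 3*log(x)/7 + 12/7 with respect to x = 3*x*(log(x) + 3)/7 + C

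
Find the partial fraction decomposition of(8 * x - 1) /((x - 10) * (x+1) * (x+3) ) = -25/(26*(x + 3)) + 9/(22*(x + 1)) + 79/(143*(x - 10))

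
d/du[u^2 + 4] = 2*u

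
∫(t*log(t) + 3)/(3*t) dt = (t + 3)*(log(t) - 1)/3 + C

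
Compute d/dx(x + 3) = 1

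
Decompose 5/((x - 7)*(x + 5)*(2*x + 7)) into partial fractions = -20/(63*(2*x + 7)) + 5/(36*(x + 5)) + 5/(252*(x - 7))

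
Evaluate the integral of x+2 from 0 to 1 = 5/2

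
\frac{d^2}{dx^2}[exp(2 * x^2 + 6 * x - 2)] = 16*x^2*exp(2*x^2 + 6*x - 2) + 48*x*exp(2*x^2 + 6*x - 2) + 40*exp(2*x^2 + 6*x - 2)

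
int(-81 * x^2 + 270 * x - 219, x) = -27*x^3 + 135*x^2 - 219*x + C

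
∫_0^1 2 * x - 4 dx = -3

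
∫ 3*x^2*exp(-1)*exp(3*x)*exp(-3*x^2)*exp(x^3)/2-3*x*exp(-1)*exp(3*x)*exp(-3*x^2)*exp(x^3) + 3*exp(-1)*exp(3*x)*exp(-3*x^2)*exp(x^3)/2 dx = exp((x - 1)^3)/2 + C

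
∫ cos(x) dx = sin(x) + C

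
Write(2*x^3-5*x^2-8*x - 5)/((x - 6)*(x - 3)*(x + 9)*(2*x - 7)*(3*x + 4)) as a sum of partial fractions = 645/(190762*(3*x + 4)) + 136/(3625*(2*x - 7)) - 449/(25875*(x + 9)) - 5/(117*(x - 3)) + 199/(4950*(x - 6))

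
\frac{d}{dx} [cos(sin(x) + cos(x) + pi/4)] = -sqrt(2)*sin(sqrt(2)*sin(x + pi/4) + pi/4)*cos(x + pi/4)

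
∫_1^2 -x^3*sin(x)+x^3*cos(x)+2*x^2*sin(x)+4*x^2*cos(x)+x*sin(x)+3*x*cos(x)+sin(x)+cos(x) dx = 14*cos(2) - 3*sin(1) - 3*cos(1) + 14*sin(2)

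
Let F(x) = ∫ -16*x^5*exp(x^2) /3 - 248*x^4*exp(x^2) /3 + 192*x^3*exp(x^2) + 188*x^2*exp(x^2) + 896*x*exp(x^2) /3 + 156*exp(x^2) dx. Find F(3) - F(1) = -784*E/3 + 96*exp(9)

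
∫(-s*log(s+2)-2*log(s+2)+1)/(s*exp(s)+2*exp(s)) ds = exp(-s)*log(s + 2) + C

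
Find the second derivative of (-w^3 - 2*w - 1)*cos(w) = w^3*cos(w) + 6*w^2*sin(w) - 4*w*cos(w) + 4*sin(w) + cos(w)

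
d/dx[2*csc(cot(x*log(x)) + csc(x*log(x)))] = 2*(log(x)*cos(x*log(x)) + log(x) + cos(x*log(x)) + 1)*cos(1/tan(x*log(x)) + 1/sin(x*log(x)))/(sin(x*log(x))^2*sin(1/tan(x*log(x)) + 1/sin(x*log(x)))^2)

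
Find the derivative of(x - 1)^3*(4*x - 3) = 16*x^3 - 45*x^2 + 42*x - 13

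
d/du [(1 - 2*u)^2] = 8*u - 4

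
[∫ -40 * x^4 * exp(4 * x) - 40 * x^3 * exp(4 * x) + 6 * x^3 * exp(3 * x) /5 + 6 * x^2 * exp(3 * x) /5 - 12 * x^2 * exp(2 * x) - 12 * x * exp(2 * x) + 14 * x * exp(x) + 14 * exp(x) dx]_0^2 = 4*(-40*exp(6) - 6*exp(2) + 7 + 4*exp(4)/5)*exp(2)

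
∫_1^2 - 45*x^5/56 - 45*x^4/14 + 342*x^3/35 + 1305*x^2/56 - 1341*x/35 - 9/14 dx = 363/80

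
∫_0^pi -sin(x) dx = -2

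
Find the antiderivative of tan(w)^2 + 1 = tan(w) + C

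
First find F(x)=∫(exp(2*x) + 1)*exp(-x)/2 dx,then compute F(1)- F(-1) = E - exp(-1)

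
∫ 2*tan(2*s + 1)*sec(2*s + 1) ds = sec(2*s + 1) + C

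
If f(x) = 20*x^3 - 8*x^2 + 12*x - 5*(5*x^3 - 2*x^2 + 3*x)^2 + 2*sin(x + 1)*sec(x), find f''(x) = -3750*x^4 + 2000*x^3 - 2040*x^2 + 480*x + 4*sin(x + 1)*tan(x)^2*sec(x) + 4*cos(x + 1)*tan(x)*sec(x) - 106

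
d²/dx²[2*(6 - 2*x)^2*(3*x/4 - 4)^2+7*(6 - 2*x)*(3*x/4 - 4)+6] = 54*x^2 - 450*x + 892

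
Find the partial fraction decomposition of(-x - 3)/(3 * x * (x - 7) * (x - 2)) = 1/(6*(x - 2)) - 2/(21*(x - 7)) - 1/(14*x)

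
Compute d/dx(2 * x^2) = 4*x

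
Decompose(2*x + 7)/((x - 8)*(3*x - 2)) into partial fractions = -25/(22*(3*x - 2)) + 23/(22*(x - 8))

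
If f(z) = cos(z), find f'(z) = -sin(z)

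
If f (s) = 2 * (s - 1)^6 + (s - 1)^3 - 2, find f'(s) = 12*s^5 - 60*s^4 + 120*s^3 - 117*s^2 + 54*s - 9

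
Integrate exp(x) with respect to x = exp(x) + C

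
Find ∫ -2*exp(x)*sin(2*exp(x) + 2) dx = cos(2*exp(x) + 2) + C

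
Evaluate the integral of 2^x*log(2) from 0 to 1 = 1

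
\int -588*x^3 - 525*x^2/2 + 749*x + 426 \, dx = -147*x^4 - 175*x^3/2 + 749*x^2/2 + 426*x + C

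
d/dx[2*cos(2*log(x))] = -4*sin(2*log(x))/x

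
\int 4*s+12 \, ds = 2*s^2 + 12*s + C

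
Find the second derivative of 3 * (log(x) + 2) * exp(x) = (3*x^2*exp(x)*log(x) + 6*x^2*exp(x) + 6*x*exp(x) - 3*exp(x))/x^2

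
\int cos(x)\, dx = sin(x) + C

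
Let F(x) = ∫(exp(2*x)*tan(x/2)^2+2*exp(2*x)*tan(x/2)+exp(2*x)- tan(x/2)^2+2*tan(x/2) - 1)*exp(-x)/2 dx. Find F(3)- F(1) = (-E + exp(-1))*tan(1/2) + (-exp(-3) + exp(3))*tan(3/2)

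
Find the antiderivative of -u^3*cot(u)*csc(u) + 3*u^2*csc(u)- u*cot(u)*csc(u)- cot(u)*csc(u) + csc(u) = (u^3 + u + 1)*csc(u) + C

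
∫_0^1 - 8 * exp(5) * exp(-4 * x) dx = -2*exp(5) + 2*E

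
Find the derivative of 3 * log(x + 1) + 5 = 3/(x + 1)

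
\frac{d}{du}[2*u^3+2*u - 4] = 6*u^2 + 2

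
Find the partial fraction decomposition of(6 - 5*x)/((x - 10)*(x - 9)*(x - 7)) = -29/(6*(x - 7)) + 39/(2*(x - 9)) - 44/(3*(x - 10))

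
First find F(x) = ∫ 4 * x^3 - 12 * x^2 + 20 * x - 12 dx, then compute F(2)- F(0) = 0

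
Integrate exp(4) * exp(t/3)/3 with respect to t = exp(t/3 + 4) + C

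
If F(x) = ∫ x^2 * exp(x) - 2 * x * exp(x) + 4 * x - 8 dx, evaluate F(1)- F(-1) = -16 - 9*exp(-1) + E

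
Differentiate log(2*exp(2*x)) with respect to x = 2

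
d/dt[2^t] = 2^t*log(2)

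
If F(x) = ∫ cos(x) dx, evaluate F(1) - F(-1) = 2*sin(1)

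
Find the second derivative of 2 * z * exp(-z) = (2*z - 4)*exp(-z)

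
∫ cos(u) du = sin(u) + C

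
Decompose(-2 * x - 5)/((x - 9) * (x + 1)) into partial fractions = 3/(10*(x + 1)) - 23/(10*(x - 9))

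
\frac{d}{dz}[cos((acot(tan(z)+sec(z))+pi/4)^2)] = (acot(tan(z) + 1/cos(z)) + pi/4)*sin(acot(tan(z) + 1/cos(z))^2 + pi*acot(tan(z) + 1/cos(z))/2 + pi^2/16)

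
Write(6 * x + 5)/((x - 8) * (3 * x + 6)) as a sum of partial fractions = 7/(30*(x + 2)) + 53/(30*(x - 8))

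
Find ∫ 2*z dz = z^2 + C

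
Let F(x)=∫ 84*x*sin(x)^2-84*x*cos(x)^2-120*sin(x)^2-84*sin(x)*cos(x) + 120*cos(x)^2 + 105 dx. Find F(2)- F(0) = 210 - 24*sin(4)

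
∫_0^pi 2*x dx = pi^2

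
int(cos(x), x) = sin(x) + C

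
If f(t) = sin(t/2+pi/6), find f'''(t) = -cos(t/2 + pi/6)/8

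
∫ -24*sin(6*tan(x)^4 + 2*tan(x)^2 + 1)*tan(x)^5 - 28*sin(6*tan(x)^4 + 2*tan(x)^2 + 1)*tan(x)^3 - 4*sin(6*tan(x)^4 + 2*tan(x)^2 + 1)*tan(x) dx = cos(6*tan(x)^4 + 2*tan(x)^2 + 1) + C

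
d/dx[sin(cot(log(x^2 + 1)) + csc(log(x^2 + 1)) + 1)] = -2*x*(cos(log(x^2 + 1)) + 1)*cos(1 + 1/tan(log(x^2 + 1)) + 1/sin(log(x^2 + 1)))/((x^2 + 1)*sin(log(x^2 + 1))^2)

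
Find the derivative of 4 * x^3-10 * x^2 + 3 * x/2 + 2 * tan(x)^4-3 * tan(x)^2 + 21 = 12*x^2 - 20*x + 8*tan(x)^5 + 2*tan(x)^3 - 6*tan(x) + 3/2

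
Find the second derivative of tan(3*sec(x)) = 3*(-6*sin(3/cos(x))/(cos(x)*cos(3/cos(x))) + 6*sin(3/cos(x))/(cos(x)^3*cos(3/cos(x))) - 1 + 2/cos(x)^2)/(cos(x)*cos(3/cos(x))^2)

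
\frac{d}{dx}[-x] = -1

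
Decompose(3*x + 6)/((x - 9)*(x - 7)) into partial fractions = -27/(2*(x - 7)) + 33/(2*(x - 9))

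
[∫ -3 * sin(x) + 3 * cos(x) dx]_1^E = 3*cos(E) - 3*sin(1) - 3*cos(1) + 3*sin(E)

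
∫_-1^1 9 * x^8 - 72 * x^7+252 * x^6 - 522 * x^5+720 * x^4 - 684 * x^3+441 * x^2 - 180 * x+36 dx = 728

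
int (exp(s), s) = exp(s) + C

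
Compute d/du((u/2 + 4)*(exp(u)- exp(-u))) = (u*exp(2*u) + u + 9*exp(2*u) + 7)*exp(-u)/2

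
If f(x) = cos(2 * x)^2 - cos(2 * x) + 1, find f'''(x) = -8*sin(2*x) + 32*sin(4*x)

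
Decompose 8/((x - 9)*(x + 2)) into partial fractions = -8/(11*(x + 2)) + 8/(11*(x - 9))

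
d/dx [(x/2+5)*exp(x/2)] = x*exp(x/2)/4 + 3*exp(x/2)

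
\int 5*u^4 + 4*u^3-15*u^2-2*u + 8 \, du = u^5 + u^4 - 5*u^3 - u^2 + 8*u + C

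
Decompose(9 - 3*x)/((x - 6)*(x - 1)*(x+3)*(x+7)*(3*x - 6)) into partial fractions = 5/(1872*(x + 7)) - 1/(120*(x + 3)) + 1/(80*(x - 1)) - 1/(180*(x - 2)) - 1/(780*(x - 6))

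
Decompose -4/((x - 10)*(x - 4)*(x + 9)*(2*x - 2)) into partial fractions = 1/(1235*(x + 9)) - 1/(135*(x - 1)) + 1/(117*(x - 4)) - 1/(513*(x - 10))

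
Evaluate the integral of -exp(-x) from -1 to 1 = -E + exp(-1)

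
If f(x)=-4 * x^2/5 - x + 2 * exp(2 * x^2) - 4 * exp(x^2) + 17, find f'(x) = 8*x*exp(2*x^2) - 8*x*exp(x^2) - 8*x/5 - 1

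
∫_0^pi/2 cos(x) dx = 1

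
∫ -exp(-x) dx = exp(-x) + C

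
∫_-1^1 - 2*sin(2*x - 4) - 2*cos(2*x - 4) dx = -cos(6) + cos(2) - sin(6) + sin(2)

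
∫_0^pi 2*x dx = pi^2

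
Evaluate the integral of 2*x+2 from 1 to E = -3 + 2*E*(1 + E/2)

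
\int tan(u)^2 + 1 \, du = tan(u) + C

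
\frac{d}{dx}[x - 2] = 1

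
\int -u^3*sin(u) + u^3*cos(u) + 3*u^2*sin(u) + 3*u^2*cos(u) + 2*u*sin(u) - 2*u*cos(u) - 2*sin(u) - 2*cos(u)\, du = sqrt(2)*u*(u^2 - 2)*sin(u + pi/4) + C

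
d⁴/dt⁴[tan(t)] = 24*tan(t)^5 + 40*tan(t)^3 + 16*tan(t)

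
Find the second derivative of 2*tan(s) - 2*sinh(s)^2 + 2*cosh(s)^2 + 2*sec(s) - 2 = 4*sin(s)/cos(s)^3 - 2/cos(s) + 4/cos(s)^3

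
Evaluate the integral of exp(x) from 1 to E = -E + exp(E)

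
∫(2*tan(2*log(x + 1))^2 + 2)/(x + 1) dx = tan(2*log(x + 1)) + C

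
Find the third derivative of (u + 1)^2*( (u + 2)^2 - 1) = 24*u + 36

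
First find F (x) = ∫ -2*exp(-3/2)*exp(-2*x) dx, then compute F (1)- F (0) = -exp(-3/2) + exp(-7/2)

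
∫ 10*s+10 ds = 5*s^2 + 10*s + C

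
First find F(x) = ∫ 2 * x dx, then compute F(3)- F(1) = 8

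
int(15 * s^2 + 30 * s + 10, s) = 5*s^3 + 15*s^2 + 10*s + C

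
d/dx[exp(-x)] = -exp(-x)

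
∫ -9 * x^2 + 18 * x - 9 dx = -3*x^3 + 9*x^2 - 9*x + C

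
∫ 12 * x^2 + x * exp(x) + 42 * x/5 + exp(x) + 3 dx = x*(20*x^2 + 21*x + 5*exp(x) + 15)/5 + C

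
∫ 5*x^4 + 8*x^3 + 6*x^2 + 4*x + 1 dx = x^5 + 2*x^4 + 2*x^3 + 2*x^2 + x + C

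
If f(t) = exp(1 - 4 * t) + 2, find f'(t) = -4*exp(1 - 4*t)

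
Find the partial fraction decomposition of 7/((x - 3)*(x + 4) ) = -1/(x + 4) + 1/(x - 3)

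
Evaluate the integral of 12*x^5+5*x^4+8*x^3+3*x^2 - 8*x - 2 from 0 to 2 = 180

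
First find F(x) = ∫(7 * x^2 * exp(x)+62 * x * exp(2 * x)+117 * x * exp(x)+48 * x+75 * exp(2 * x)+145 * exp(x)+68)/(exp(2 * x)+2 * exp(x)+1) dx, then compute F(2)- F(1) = -16*E/(1 + E) + 44*exp(2)/(1 + exp(2)) + 140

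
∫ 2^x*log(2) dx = 2^x + C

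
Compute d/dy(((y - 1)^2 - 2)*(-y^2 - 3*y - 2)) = -4*y^3 - 3*y^2 + 10*y + 7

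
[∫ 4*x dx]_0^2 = 8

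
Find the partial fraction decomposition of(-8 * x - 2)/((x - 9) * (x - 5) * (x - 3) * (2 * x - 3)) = 16/(45*(2*x - 3)) - 13/(18*(x - 3)) + 3/(4*(x - 5)) - 37/(180*(x - 9))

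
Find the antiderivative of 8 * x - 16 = 4*x^2 - 16*x + C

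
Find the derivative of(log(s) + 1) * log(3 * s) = (2*log(s) + 1 + log(3))/s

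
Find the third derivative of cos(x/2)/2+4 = sin(x/2)/16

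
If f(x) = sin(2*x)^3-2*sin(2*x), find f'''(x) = -1728*sin(x)^6 + 2592*sin(x)^4 - 992*sin(x)^2 + 64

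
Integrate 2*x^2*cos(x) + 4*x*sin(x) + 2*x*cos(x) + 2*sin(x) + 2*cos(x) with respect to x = 2*(x^2 + x + 1)*sin(x) + C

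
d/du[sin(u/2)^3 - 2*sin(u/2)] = -3*cos(u/2)^3/2 + cos(u/2)/2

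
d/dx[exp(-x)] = -exp(-x)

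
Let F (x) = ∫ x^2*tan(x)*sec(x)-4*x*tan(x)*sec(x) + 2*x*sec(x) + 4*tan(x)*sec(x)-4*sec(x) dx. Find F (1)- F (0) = -4 + sec(1)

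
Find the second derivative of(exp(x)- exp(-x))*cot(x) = (2*exp(2*x)*cot(x)^3 - 2*exp(2*x)*cot(x)^2 + 3*exp(2*x)*cot(x) - 2*exp(2*x) - 2*cot(x)^3 - 2*cot(x)^2 - 3*cot(x) - 2)*exp(-x)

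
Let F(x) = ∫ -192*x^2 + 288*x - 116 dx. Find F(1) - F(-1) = -360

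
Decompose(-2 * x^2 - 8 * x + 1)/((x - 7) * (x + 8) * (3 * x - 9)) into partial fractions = -7/(55*(x + 8)) + 41/(132*(x - 3)) - 17/(20*(x - 7))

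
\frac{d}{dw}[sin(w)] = cos(w)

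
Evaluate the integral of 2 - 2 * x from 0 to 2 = 0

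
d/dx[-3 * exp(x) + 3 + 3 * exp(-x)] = (-3*exp(2*x) - 3)*exp(-x)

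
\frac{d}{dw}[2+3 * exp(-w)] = -3*exp(-w)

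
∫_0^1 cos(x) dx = sin(1)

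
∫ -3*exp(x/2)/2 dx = -3*exp(x/2) + C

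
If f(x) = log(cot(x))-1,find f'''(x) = -2*sin(x)/cos(x)^3 - 2*cos(x)/sin(x)^3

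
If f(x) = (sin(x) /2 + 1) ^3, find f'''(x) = 3*(-2*sin(x) + 9*cos(x)^2/8 - 11/8)*cos(x)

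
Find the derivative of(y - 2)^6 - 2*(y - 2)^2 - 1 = 6*y^5 - 60*y^4 + 240*y^3 - 480*y^2 + 476*y - 184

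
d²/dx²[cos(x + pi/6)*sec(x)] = -2*sin(x + pi/6)*tan(x)*sec(x) + 2*cos(x + pi/6)*tan(x)^2*sec(x)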